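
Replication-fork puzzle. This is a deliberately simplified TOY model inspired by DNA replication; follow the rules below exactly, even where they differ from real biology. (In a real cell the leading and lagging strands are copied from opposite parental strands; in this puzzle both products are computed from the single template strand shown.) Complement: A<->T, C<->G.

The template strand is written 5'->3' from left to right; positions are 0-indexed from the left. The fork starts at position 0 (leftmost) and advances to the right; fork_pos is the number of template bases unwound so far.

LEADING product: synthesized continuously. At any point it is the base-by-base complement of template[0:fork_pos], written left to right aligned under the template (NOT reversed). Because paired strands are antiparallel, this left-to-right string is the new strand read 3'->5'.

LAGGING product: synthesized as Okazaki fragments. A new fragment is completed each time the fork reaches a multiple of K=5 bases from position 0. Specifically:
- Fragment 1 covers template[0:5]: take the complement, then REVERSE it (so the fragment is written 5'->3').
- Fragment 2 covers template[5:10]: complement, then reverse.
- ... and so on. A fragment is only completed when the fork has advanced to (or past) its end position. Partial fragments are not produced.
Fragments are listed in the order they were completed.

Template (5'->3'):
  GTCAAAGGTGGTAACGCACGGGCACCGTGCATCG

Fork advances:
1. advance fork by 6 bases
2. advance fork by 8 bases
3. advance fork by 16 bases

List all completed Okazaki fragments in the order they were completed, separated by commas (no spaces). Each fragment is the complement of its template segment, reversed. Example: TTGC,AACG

Answer: TTGAC,CACCT,GTTAC,CGTGC,GTGCC,GCACG

Derivation:
Step 1: advance 6 -> fork_pos = 0 + 6 = 6. Reached multiple(s) of 5: 5 -> fragment 1 completed (1 total).
Step 2: advance 8 -> fork_pos = 6 + 8 = 14. Reached multiple(s) of 5: 10 -> fragment 2 completed (2 total).
Step 3: advance 16 -> fork_pos = 14 + 16 = 30. Reached multiple(s) of 5: 15, 20, 25, 30 -> fragments 3-6 completed (6 total).
Final fork_pos = 30, so 6 fragment(s) are complete. Build each: template segment -> complement -> reverse.
Fragment 1: template[0:5] = GTCAA -> complement CAGTT -> reversed TTGAC
Fragment 2: template[5:10] = AGGTG -> complement TCCAC -> reversed CACCT
Fragment 3: template[10:15] = GTAAC -> complement CATTG -> reversed GTTAC
Fragment 4: template[15:20] = GCACG -> complement CGTGC -> reversed CGTGC
Fragment 5: template[20:25] = GGCAC -> complement CCGTG -> reversed GTGCC
Fragment 6: template[25:30] = CGTGC -> complement GCACG -> reversed GCACG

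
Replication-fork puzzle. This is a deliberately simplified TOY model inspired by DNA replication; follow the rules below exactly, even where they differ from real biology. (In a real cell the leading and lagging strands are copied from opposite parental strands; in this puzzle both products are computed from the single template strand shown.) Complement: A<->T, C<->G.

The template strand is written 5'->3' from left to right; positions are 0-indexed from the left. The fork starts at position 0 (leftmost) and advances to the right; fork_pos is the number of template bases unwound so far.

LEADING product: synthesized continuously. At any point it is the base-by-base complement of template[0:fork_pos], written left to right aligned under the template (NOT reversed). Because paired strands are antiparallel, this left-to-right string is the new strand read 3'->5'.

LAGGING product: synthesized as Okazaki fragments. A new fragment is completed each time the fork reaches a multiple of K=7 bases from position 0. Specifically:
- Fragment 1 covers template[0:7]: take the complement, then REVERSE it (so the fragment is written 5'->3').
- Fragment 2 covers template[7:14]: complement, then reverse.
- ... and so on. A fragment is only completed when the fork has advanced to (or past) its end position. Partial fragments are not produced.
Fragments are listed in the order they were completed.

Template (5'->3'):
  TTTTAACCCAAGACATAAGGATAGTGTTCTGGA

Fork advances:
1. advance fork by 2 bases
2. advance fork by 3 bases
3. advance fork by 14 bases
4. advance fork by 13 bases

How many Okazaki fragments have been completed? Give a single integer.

Step 1: advance 2 -> fork_pos = 0 + 2 = 2. Next multiple of 7 is 7 (not reached); still 0 fragment(s).
Step 2: advance 3 -> fork_pos = 2 + 3 = 5. Next multiple of 7 is 7 (not reached); still 0 fragment(s).
Step 3: advance 14 -> fork_pos = 5 + 14 = 19. Reached multiple(s) of 7: 7, 14 -> fragments 1-2 completed (2 total).
Step 4: advance 13 -> fork_pos = 19 + 13 = 32. Reached multiple(s) of 7: 21, 28 -> fragments 3-4 completed (4 total).
Check: final fork_pos = 32; the multiples of 7 that are <= 32 are 7..28 -> 32 // 7 = 4 completed fragment(s).

Answer: 4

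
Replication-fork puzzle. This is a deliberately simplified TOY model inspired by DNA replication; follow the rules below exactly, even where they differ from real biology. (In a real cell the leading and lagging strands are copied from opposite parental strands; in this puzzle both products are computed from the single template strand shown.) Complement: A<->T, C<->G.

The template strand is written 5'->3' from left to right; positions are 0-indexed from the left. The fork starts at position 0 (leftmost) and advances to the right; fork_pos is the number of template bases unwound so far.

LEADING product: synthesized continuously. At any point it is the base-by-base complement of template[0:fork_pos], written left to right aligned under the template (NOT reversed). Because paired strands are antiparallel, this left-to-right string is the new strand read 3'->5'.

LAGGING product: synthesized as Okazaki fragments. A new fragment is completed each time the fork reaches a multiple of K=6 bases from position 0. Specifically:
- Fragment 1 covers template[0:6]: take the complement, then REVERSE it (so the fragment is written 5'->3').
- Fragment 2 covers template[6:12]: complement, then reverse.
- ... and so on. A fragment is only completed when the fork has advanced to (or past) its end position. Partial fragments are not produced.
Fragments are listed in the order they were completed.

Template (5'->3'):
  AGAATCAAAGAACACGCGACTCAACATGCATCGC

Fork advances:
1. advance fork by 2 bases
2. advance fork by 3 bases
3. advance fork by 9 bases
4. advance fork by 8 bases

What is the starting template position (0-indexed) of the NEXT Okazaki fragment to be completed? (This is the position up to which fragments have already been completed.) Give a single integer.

Answer: 18

Derivation:
Step 1: advance 2 -> fork_pos = 0 + 2 = 2. Next multiple of 6 is 6 (not reached); still 0 fragment(s).
Step 2: advance 3 -> fork_pos = 2 + 3 = 5. Next multiple of 6 is 6 (not reached); still 0 fragment(s).
Step 3: advance 9 -> fork_pos = 5 + 9 = 14. Reached multiple(s) of 6: 6, 12 -> fragments 1-2 completed (2 total).
Step 4: advance 8 -> fork_pos = 14 + 8 = 22. Reached multiple(s) of 6: 18 -> fragment 3 completed (3 total).
3 fragment(s) completed, covering template[0:18] (3 x 6 = 18). The next fragment, fragment 4, covers template[18:24], so it starts at position 18.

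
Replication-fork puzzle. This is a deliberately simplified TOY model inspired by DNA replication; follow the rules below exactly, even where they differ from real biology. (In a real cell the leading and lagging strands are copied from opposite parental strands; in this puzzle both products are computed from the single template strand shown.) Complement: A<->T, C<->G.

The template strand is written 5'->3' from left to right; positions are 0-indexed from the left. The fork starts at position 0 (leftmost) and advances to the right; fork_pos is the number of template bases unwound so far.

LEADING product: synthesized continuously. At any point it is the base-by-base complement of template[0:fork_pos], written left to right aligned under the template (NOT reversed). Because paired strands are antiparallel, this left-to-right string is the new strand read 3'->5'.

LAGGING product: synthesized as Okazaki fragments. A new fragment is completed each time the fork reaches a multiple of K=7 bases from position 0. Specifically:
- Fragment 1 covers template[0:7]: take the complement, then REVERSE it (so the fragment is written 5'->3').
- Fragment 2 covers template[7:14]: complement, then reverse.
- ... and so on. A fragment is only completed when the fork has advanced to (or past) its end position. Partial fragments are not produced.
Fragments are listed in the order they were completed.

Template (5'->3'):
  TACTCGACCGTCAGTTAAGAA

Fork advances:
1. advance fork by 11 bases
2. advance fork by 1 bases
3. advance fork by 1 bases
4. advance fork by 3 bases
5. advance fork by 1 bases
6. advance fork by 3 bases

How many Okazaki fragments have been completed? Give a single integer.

Answer: 2

Derivation:
Step 1: advance 11 -> fork_pos = 0 + 11 = 11. Reached multiple(s) of 7: 7 -> fragment 1 completed (1 total).
Step 2: advance 1 -> fork_pos = 11 + 1 = 12. Next multiple of 7 is 14 (not reached); still 1 fragment(s).
Step 3: advance 1 -> fork_pos = 12 + 1 = 13. Next multiple of 7 is 14 (not reached); still 1 fragment(s).
Step 4: advance 3 -> fork_pos = 13 + 3 = 16. Reached multiple(s) of 7: 14 -> fragment 2 completed (2 total).
Step 5: advance 1 -> fork_pos = 16 + 1 = 17. Next multiple of 7 is 21 (not reached); still 2 fragment(s).
Step 6: advance 3 -> fork_pos = 17 + 3 = 20. Next multiple of 7 is 21 (not reached); still 2 fragment(s).
Check: final fork_pos = 20; the multiples of 7 that are <= 20 are 7..14 -> 20 // 7 = 2 completed fragment(s).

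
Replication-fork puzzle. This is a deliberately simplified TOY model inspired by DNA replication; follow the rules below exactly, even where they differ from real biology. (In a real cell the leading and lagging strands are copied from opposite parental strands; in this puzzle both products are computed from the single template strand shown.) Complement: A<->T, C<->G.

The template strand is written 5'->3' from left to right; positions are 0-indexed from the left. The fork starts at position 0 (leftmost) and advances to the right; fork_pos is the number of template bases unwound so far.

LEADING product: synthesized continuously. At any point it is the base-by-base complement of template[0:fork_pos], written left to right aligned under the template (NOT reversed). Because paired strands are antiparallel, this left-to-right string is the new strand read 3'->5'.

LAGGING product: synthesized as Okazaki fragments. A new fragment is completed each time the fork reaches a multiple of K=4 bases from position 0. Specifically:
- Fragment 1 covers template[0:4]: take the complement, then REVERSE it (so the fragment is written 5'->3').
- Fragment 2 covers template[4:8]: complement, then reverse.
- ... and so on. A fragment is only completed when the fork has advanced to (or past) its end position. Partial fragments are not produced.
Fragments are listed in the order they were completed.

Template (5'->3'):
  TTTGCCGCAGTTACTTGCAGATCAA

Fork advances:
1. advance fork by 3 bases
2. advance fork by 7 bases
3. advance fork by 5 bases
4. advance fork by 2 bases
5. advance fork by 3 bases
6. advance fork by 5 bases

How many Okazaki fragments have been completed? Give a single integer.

Step 1: advance 3 -> fork_pos = 0 + 3 = 3. Next multiple of 4 is 4 (not reached); still 0 fragment(s).
Step 2: advance 7 -> fork_pos = 3 + 7 = 10. Reached multiple(s) of 4: 4, 8 -> fragments 1-2 completed (2 total).
Step 3: advance 5 -> fork_pos = 10 + 5 = 15. Reached multiple(s) of 4: 12 -> fragment 3 completed (3 total).
Step 4: advance 2 -> fork_pos = 15 + 2 = 17. Reached multiple(s) of 4: 16 -> fragment 4 completed (4 total).
Step 5: advance 3 -> fork_pos = 17 + 3 = 20. Reached multiple(s) of 4: 20 -> fragment 5 completed (5 total).
Step 6: advance 5 -> fork_pos = 20 + 5 = 25. Reached multiple(s) of 4: 24 -> fragment 6 completed (6 total).
Check: final fork_pos = 25; the multiples of 4 that are <= 25 are 4..24 -> 25 // 4 = 6 completed fragment(s).

Answer: 6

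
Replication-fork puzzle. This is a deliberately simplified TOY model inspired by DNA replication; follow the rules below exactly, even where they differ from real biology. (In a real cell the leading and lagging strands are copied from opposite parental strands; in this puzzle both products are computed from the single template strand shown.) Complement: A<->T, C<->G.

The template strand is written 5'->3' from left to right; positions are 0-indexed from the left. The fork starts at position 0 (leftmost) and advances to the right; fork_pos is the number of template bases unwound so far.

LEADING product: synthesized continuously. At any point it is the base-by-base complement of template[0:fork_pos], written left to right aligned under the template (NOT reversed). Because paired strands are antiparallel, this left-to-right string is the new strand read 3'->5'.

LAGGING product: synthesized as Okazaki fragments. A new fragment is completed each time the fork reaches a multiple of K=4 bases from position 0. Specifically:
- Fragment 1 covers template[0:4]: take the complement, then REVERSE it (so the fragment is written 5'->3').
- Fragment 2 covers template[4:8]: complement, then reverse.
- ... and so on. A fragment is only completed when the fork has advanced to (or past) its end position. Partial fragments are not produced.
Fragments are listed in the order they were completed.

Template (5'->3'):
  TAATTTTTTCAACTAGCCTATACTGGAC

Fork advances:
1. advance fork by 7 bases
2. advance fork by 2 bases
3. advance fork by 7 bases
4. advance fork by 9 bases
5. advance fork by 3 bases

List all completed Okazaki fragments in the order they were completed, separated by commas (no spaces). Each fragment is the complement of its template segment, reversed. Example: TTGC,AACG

Step 1: advance 7 -> fork_pos = 0 + 7 = 7. Reached multiple(s) of 4: 4 -> fragment 1 completed (1 total).
Step 2: advance 2 -> fork_pos = 7 + 2 = 9. Reached multiple(s) of 4: 8 -> fragment 2 completed (2 total).
Step 3: advance 7 -> fork_pos = 9 + 7 = 16. Reached multiple(s) of 4: 12, 16 -> fragments 3-4 completed (4 total).
Step 4: advance 9 -> fork_pos = 16 + 9 = 25. Reached multiple(s) of 4: 20, 24 -> fragments 5-6 completed (6 total).
Step 5: advance 3 -> fork_pos = 25 + 3 = 28. Reached multiple(s) of 4: 28 -> fragment 7 completed (7 total).
Final fork_pos = 28, so 7 fragment(s) are complete. Build each: template segment -> complement -> reverse.
Fragment 1: template[0:4] = TAAT -> complement ATTA -> reversed ATTA
Fragment 2: template[4:8] = TTTT -> complement AAAA -> reversed AAAA
Fragment 3: template[8:12] = TCAA -> complement AGTT -> reversed TTGA
Fragment 4: template[12:16] = CTAG -> complement GATC -> reversed CTAG
Fragment 5: template[16:20] = CCTA -> complement GGAT -> reversed TAGG
Fragment 6: template[20:24] = TACT -> complement ATGA -> reversed AGTA
Fragment 7: template[24:28] = GGAC -> complement CCTG -> reversed GTCC

Answer: ATTA,AAAA,TTGA,CTAG,TAGG,AGTA,GTCC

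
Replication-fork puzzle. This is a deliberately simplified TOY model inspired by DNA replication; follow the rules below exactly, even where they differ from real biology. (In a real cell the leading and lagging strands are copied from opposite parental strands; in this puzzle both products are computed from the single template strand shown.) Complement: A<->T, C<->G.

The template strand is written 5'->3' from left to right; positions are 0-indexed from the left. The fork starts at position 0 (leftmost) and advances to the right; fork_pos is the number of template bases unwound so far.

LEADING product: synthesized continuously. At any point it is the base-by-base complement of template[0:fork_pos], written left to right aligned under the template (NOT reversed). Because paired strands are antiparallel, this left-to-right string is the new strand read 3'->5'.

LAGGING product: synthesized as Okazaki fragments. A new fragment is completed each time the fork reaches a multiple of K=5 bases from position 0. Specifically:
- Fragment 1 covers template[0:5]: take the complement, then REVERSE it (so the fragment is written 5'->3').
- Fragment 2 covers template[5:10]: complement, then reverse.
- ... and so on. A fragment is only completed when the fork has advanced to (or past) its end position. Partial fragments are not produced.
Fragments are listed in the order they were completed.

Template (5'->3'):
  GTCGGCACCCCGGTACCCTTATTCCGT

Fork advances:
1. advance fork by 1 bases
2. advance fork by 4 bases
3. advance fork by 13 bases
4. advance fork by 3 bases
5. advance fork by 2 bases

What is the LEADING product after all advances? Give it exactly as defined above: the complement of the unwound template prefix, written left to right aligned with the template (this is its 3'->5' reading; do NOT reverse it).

Answer: CAGCCGTGGGGCCATGGGAATAA

Derivation:
Step 1: advance 1 -> fork_pos = 0 + 1 = 1.
Step 2: advance 4 -> fork_pos = 1 + 4 = 5.
Step 3: advance 13 -> fork_pos = 5 + 13 = 18.
Step 4: advance 3 -> fork_pos = 18 + 3 = 21.
Step 5: advance 2 -> fork_pos = 21 + 2 = 23.
Unwound prefix: template[0:23] = GTCGGCACCCCGGTACCCTTATT
Complement it base by base (A<->T, C<->G), keeping left-to-right order:
  [0:5] GTCGG -> CAGCC
  [5:10] CACCC -> GTGGG
  [10:15] CGGTA -> GCCAT
  [15:20] CCCTT -> GGGAA
  [20:23] ATT -> TAA
Concatenate: CAGCCGTGGGGCCATGGGAATAA (length 23; written aligned with the template, i.e. 3'->5').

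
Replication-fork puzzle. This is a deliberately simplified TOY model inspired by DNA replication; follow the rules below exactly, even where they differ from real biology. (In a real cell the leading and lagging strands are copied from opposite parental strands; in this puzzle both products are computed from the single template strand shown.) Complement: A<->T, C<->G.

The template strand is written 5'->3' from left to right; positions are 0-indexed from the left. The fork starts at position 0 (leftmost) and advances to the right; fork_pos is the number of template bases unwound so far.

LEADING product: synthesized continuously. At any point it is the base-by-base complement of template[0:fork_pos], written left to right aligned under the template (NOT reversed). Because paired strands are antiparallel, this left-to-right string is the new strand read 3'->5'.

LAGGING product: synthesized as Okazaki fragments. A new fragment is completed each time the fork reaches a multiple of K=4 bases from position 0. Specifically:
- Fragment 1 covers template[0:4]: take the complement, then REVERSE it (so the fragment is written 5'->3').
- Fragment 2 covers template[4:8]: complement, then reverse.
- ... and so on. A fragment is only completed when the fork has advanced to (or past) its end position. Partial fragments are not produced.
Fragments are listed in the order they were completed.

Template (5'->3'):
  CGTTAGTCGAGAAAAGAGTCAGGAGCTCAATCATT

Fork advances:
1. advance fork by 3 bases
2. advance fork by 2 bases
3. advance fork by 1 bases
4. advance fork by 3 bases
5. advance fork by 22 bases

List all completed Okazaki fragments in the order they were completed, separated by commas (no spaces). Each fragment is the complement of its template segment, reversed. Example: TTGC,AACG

Answer: AACG,GACT,TCTC,CTTT,GACT,TCCT,GAGC

Derivation:
Step 1: advance 3 -> fork_pos = 0 + 3 = 3. Next multiple of 4 is 4 (not reached); still 0 fragment(s).
Step 2: advance 2 -> fork_pos = 3 + 2 = 5. Reached multiple(s) of 4: 4 -> fragment 1 completed (1 total).
Step 3: advance 1 -> fork_pos = 5 + 1 = 6. Next multiple of 4 is 8 (not reached); still 1 fragment(s).
Step 4: advance 3 -> fork_pos = 6 + 3 = 9. Reached multiple(s) of 4: 8 -> fragment 2 completed (2 total).
Step 5: advance 22 -> fork_pos = 9 + 22 = 31. Reached multiple(s) of 4: 12, 16, 20, 24, 28 -> fragments 3-7 completed (7 total).
Final fork_pos = 31, so 7 fragment(s) are complete. Build each: template segment -> complement -> reverse.
Fragment 1: template[0:4] = CGTT -> complement GCAA -> reversed AACG
Fragment 2: template[4:8] = AGTC -> complement TCAG -> reversed GACT
Fragment 3: template[8:12] = GAGA -> complement CTCT -> reversed TCTC
Fragment 4: template[12:16] = AAAG -> complement TTTC -> reversed CTTT
Fragment 5: template[16:20] = AGTC -> complement TCAG -> reversed GACT
Fragment 6: template[20:24] = AGGA -> complement TCCT -> reversed TCCT
Fragment 7: template[24:28] = GCTC -> complement CGAG -> reversed GAGC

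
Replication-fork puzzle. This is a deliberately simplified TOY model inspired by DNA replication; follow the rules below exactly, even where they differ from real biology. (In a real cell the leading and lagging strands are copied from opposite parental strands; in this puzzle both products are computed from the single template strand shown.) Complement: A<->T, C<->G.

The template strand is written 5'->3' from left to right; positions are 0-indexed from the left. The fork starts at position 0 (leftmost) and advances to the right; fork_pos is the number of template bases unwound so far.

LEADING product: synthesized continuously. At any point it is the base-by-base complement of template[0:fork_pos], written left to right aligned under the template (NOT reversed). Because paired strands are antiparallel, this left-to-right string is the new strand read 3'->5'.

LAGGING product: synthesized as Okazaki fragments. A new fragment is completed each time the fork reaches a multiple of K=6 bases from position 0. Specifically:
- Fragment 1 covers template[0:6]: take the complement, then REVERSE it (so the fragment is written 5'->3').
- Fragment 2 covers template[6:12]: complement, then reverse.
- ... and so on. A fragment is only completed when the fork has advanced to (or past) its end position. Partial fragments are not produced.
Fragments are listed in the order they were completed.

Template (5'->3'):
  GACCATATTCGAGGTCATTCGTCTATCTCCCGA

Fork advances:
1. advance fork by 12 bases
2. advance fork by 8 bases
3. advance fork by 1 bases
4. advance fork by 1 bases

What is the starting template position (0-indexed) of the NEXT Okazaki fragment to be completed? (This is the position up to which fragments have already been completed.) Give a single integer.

Step 1: advance 12 -> fork_pos = 0 + 12 = 12. Reached multiple(s) of 6: 6, 12 -> fragments 1-2 completed (2 total).
Step 2: advance 8 -> fork_pos = 12 + 8 = 20. Reached multiple(s) of 6: 18 -> fragment 3 completed (3 total).
Step 3: advance 1 -> fork_pos = 20 + 1 = 21. Next multiple of 6 is 24 (not reached); still 3 fragment(s).
Step 4: advance 1 -> fork_pos = 21 + 1 = 22. Next multiple of 6 is 24 (not reached); still 3 fragment(s).
3 fragment(s) completed, covering template[0:18] (3 x 6 = 18). The next fragment, fragment 4, covers template[18:24], so it starts at position 18.

Answer: 18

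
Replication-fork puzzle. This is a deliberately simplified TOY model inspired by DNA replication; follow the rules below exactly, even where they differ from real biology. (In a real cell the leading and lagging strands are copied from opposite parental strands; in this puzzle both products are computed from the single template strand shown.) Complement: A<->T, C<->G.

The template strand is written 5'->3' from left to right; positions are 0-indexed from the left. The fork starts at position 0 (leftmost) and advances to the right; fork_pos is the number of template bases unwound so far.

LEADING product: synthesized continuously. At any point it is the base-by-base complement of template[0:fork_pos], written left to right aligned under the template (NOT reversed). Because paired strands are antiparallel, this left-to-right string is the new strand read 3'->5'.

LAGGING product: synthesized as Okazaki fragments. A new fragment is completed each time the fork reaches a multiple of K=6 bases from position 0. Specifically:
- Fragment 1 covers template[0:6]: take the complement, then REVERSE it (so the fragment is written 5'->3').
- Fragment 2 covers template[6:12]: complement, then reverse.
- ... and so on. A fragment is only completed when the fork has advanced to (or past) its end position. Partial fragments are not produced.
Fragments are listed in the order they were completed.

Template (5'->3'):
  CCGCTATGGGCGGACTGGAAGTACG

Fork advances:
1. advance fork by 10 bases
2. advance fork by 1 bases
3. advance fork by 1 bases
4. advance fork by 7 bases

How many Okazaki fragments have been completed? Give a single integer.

Step 1: advance 10 -> fork_pos = 0 + 10 = 10. Reached multiple(s) of 6: 6 -> fragment 1 completed (1 total).
Step 2: advance 1 -> fork_pos = 10 + 1 = 11. Next multiple of 6 is 12 (not reached); still 1 fragment(s).
Step 3: advance 1 -> fork_pos = 11 + 1 = 12. Reached multiple(s) of 6: 12 -> fragment 2 completed (2 total).
Step 4: advance 7 -> fork_pos = 12 + 7 = 19. Reached multiple(s) of 6: 18 -> fragment 3 completed (3 total).
Check: final fork_pos = 19; the multiples of 6 that are <= 19 are 6..18 -> 19 // 6 = 3 completed fragment(s).

Answer: 3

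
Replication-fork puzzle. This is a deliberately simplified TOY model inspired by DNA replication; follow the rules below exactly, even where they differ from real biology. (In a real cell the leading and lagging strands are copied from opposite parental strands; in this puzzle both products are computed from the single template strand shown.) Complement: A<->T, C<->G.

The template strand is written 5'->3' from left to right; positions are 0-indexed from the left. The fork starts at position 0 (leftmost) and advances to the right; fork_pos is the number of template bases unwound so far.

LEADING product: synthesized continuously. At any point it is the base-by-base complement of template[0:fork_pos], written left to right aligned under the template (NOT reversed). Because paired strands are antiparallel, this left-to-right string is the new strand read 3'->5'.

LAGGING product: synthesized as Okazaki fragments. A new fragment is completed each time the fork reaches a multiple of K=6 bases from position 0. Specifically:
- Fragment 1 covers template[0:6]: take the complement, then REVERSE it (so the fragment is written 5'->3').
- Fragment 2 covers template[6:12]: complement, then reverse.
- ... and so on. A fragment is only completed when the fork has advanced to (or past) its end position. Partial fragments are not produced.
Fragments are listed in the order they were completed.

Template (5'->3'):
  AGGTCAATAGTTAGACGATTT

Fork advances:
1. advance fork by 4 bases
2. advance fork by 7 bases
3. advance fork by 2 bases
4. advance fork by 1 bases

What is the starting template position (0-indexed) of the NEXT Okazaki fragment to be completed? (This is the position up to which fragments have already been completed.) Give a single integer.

Answer: 12

Derivation:
Step 1: advance 4 -> fork_pos = 0 + 4 = 4. Next multiple of 6 is 6 (not reached); still 0 fragment(s).
Step 2: advance 7 -> fork_pos = 4 + 7 = 11. Reached multiple(s) of 6: 6 -> fragment 1 completed (1 total).
Step 3: advance 2 -> fork_pos = 11 + 2 = 13. Reached multiple(s) of 6: 12 -> fragment 2 completed (2 total).
Step 4: advance 1 -> fork_pos = 13 + 1 = 14. Next multiple of 6 is 18 (not reached); still 2 fragment(s).
2 fragment(s) completed, covering template[0:12] (2 x 6 = 12). The next fragment, fragment 3, covers template[12:18], so it starts at position 12.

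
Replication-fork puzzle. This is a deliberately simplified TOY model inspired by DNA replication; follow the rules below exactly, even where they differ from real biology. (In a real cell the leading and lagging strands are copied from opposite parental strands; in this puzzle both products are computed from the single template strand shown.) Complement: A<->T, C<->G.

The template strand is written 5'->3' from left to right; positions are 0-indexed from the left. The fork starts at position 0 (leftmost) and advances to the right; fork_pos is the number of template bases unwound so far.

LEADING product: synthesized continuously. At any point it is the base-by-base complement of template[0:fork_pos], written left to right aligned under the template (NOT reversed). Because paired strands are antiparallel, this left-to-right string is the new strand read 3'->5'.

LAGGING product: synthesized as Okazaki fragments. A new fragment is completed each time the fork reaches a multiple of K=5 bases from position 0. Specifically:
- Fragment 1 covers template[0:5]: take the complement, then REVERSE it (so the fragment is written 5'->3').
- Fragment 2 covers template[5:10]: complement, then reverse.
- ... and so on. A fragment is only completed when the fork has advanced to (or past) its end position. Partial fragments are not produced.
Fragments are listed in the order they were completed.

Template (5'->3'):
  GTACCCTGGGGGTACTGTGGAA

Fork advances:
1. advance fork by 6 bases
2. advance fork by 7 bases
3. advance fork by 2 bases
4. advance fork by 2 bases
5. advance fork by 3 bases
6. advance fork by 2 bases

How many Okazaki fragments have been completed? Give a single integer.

Answer: 4

Derivation:
Step 1: advance 6 -> fork_pos = 0 + 6 = 6. Reached multiple(s) of 5: 5 -> fragment 1 completed (1 total).
Step 2: advance 7 -> fork_pos = 6 + 7 = 13. Reached multiple(s) of 5: 10 -> fragment 2 completed (2 total).
Step 3: advance 2 -> fork_pos = 13 + 2 = 15. Reached multiple(s) of 5: 15 -> fragment 3 completed (3 total).
Step 4: advance 2 -> fork_pos = 15 + 2 = 17. Next multiple of 5 is 20 (not reached); still 3 fragment(s).
Step 5: advance 3 -> fork_pos = 17 + 3 = 20. Reached multiple(s) of 5: 20 -> fragment 4 completed (4 total).
Step 6: advance 2 -> fork_pos = 20 + 2 = 22. Next multiple of 5 is 25 (not reached); still 4 fragment(s).
Check: final fork_pos = 22; the multiples of 5 that are <= 22 are 5..20 -> 22 // 5 = 4 completed fragment(s).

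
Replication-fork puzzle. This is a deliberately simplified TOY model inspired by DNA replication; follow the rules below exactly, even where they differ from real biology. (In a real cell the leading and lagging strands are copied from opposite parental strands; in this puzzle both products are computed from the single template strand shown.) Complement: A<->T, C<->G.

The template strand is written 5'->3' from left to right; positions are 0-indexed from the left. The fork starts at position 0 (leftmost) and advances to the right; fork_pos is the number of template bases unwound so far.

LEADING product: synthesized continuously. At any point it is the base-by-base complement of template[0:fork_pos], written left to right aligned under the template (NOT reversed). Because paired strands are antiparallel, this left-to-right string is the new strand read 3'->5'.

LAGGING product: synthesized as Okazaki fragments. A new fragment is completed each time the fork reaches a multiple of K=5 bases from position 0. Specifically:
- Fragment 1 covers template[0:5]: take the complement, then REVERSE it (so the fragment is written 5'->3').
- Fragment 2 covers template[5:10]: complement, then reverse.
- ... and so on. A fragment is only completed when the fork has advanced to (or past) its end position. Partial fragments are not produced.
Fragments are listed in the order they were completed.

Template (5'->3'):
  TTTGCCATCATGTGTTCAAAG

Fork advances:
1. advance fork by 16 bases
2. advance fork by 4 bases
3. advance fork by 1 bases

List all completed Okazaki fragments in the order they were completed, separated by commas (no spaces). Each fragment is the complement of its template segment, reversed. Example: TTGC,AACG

Step 1: advance 16 -> fork_pos = 0 + 16 = 16. Reached multiple(s) of 5: 5, 10, 15 -> fragments 1-3 completed (3 total).
Step 2: advance 4 -> fork_pos = 16 + 4 = 20. Reached multiple(s) of 5: 20 -> fragment 4 completed (4 total).
Step 3: advance 1 -> fork_pos = 20 + 1 = 21. Next multiple of 5 is 25 (not reached); still 4 fragment(s).
Final fork_pos = 21, so 4 fragment(s) are complete. Build each: template segment -> complement -> reverse.
Fragment 1: template[0:5] = TTTGC -> complement AAACG -> reversed GCAAA
Fragment 2: template[5:10] = CATCA -> complement GTAGT -> reversed TGATG
Fragment 3: template[10:15] = TGTGT -> complement ACACA -> reversed ACACA
Fragment 4: template[15:20] = TCAAA -> complement AGTTT -> reversed TTTGA

Answer: GCAAA,TGATG,ACACA,TTTGA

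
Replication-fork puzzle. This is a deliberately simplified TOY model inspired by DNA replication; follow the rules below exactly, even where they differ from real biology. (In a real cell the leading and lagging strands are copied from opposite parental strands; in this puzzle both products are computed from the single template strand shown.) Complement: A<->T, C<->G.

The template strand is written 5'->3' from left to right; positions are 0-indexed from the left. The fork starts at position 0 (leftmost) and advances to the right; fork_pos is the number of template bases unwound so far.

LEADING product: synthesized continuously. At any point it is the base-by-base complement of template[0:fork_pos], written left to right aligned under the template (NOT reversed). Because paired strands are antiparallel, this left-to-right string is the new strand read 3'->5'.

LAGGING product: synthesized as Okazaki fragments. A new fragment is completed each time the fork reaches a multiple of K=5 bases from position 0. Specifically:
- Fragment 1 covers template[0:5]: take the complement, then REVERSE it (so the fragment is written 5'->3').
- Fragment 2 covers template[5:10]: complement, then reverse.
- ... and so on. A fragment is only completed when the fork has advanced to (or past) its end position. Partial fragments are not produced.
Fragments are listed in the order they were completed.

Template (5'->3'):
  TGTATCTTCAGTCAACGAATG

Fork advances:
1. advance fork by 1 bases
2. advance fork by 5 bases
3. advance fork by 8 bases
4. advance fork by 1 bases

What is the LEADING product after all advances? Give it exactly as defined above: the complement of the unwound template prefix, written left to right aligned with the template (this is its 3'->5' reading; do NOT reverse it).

Answer: ACATAGAAGTCAGTT

Derivation:
Step 1: advance 1 -> fork_pos = 0 + 1 = 1.
Step 2: advance 5 -> fork_pos = 1 + 5 = 6.
Step 3: advance 8 -> fork_pos = 6 + 8 = 14.
Step 4: advance 1 -> fork_pos = 14 + 1 = 15.
Unwound prefix: template[0:15] = TGTATCTTCAGTCAA
Complement it base by base (A<->T, C<->G), keeping left-to-right order:
  [0:5] TGTAT -> ACATA
  [5:10] CTTCA -> GAAGT
  [10:15] GTCAA -> CAGTT
Concatenate: ACATAGAAGTCAGTT (length 15; written aligned with the template, i.e. 3'->5').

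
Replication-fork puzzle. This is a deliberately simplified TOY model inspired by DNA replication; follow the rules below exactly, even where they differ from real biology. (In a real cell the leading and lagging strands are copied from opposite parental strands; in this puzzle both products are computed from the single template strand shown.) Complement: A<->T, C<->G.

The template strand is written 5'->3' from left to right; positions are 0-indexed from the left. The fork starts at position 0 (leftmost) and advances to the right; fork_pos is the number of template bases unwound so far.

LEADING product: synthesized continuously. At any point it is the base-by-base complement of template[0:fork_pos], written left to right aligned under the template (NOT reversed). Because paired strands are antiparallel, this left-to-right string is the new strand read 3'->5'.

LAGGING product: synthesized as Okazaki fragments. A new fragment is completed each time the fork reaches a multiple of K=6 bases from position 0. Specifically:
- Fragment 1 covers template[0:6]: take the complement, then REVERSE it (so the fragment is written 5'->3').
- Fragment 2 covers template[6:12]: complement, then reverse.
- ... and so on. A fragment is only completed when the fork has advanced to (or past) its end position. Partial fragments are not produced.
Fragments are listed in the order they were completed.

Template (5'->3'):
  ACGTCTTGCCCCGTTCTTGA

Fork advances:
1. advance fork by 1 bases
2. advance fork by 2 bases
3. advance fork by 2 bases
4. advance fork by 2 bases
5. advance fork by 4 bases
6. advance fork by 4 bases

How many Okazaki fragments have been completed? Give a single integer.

Answer: 2

Derivation:
Step 1: advance 1 -> fork_pos = 0 + 1 = 1. Next multiple of 6 is 6 (not reached); still 0 fragment(s).
Step 2: advance 2 -> fork_pos = 1 + 2 = 3. Next multiple of 6 is 6 (not reached); still 0 fragment(s).
Step 3: advance 2 -> fork_pos = 3 + 2 = 5. Next multiple of 6 is 6 (not reached); still 0 fragment(s).
Step 4: advance 2 -> fork_pos = 5 + 2 = 7. Reached multiple(s) of 6: 6 -> fragment 1 completed (1 total).
Step 5: advance 4 -> fork_pos = 7 + 4 = 11. Next multiple of 6 is 12 (not reached); still 1 fragment(s).
Step 6: advance 4 -> fork_pos = 11 + 4 = 15. Reached multiple(s) of 6: 12 -> fragment 2 completed (2 total).
Check: final fork_pos = 15; the multiples of 6 that are <= 15 are 6..12 -> 15 // 6 = 2 completed fragment(s).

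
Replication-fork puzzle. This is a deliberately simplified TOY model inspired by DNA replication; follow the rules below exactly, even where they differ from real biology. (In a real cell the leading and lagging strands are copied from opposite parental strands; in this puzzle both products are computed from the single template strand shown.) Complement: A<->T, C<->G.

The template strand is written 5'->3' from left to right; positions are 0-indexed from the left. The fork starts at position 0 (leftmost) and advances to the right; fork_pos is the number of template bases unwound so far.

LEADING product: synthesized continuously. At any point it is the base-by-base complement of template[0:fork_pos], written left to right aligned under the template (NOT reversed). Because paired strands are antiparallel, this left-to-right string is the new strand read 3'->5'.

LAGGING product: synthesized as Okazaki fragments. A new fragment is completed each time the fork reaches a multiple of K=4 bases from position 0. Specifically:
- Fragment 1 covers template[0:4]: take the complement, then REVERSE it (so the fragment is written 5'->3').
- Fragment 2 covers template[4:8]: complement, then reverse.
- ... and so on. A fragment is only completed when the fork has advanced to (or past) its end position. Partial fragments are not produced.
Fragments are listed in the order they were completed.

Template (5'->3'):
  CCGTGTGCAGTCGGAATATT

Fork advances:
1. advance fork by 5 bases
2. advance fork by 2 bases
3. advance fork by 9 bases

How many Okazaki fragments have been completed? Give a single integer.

Step 1: advance 5 -> fork_pos = 0 + 5 = 5. Reached multiple(s) of 4: 4 -> fragment 1 completed (1 total).
Step 2: advance 2 -> fork_pos = 5 + 2 = 7. Next multiple of 4 is 8 (not reached); still 1 fragment(s).
Step 3: advance 9 -> fork_pos = 7 + 9 = 16. Reached multiple(s) of 4: 8, 12, 16 -> fragments 2-4 completed (4 total).
Check: final fork_pos = 16; the multiples of 4 that are <= 16 are 4..16 -> 16 // 4 = 4 completed fragment(s).

Answer: 4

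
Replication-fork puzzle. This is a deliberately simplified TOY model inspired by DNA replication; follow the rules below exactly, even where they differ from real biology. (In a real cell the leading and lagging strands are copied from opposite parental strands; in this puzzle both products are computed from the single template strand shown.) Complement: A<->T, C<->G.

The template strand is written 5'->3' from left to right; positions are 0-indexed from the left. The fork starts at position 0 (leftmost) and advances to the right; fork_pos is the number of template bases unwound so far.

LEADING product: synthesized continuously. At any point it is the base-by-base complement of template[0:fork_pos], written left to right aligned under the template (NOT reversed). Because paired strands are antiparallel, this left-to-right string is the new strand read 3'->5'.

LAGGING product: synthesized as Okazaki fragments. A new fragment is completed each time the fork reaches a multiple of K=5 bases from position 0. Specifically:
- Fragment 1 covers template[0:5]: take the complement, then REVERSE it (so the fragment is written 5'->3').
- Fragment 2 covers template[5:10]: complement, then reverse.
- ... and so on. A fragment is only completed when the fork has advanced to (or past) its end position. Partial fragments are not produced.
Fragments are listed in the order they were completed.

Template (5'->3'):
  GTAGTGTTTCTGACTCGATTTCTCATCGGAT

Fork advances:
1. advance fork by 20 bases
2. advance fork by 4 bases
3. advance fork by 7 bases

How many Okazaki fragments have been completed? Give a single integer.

Step 1: advance 20 -> fork_pos = 0 + 20 = 20. Reached multiple(s) of 5: 5, 10, 15, 20 -> fragments 1-4 completed (4 total).
Step 2: advance 4 -> fork_pos = 20 + 4 = 24. Next multiple of 5 is 25 (not reached); still 4 fragment(s).
Step 3: advance 7 -> fork_pos = 24 + 7 = 31. Reached multiple(s) of 5: 25, 30 -> fragments 5-6 completed (6 total).
Check: final fork_pos = 31; the multiples of 5 that are <= 31 are 5..30 -> 31 // 5 = 6 completed fragment(s).

Answer: 6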